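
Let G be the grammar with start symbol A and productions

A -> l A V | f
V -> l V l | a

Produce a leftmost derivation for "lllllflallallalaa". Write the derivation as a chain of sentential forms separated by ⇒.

A ⇒ lAV ⇒ llAVV ⇒ lllAVVV ⇒ llllAVVVV ⇒ lllllAVVVVV ⇒ lllllfVVVVV ⇒ lllllflVlVVVV ⇒ lllllflalVVVV ⇒ lllllflallVlVVV ⇒ lllllflallalVVV ⇒ lllllflallallVlVV ⇒ lllllflallallalVV ⇒ lllllflallallalaV ⇒ lllllflallallalaa

A ⇒ lAV   [A -> l A V]
lAV ⇒ llAVV   [A -> l A V]
llAVV ⇒ lllAVVV   [A -> l A V]
lllAVVV ⇒ llllAVVVV   [A -> l A V]
llllAVVVV ⇒ lllllAVVVVV   [A -> l A V]
lllllAVVVVV ⇒ lllllfVVVVV   [A -> f]
lllllfVVVVV ⇒ lllllflVlVVVV   [V -> l V l]
lllllflVlVVVV ⇒ lllllflalVVVV   [V -> a]
lllllflalVVVV ⇒ lllllflallVlVVV   [V -> l V l]
lllllflallVlVVV ⇒ lllllflallalVVV   [V -> a]
lllllflallalVVV ⇒ lllllflallallVlVV   [V -> l V l]
lllllflallallVlVV ⇒ lllllflallallalVV   [V -> a]
lllllflallallalVV ⇒ lllllflallallalaV   [V -> a]
lllllflallallalaV ⇒ lllllflallallalaa   [V -> a]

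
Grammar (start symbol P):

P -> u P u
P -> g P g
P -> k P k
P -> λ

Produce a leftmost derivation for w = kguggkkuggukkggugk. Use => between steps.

P => kPk   [P -> k P k]
kPk => kgPgk   [P -> g P g]
kgPgk => kguPugk   [P -> u P u]
kguPugk => kgugPgugk   [P -> g P g]
kgugPgugk => kguggPggugk   [P -> g P g]
kguggPggugk => kguggkPkggugk   [P -> k P k]
kguggkPkggugk => kguggkkPkkggugk   [P -> k P k]
kguggkkPkkggugk => kguggkkuPukkggugk   [P -> u P u]
kguggkkuPukkggugk => kguggkkugPgukkggugk   [P -> g P g]
kguggkkugPgukkggugk => kguggkkuggukkggugk   [P -> λ]

P => kPk => kgPgk => kguPugk => kgugPgugk => kguggPggugk => kguggkPkggugk => kguggkkPkkggugk => kguggkkuPukkggugk => kguggkkugPgukkggugk => kguggkkuggukkggugk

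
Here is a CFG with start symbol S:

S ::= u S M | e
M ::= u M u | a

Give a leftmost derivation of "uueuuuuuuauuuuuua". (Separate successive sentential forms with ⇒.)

S ⇒ uSM   [S ::= u S M]
uSM ⇒ uuSMM   [S ::= u S M]
uuSMM ⇒ uueMM   [S ::= e]
uueMM ⇒ uueuMuM   [M ::= u M u]
uueuMuM ⇒ uueuuMuuM   [M ::= u M u]
uueuuMuuM ⇒ uueuuuMuuuM   [M ::= u M u]
uueuuuMuuuM ⇒ uueuuuuMuuuuM   [M ::= u M u]
uueuuuuMuuuuM ⇒ uueuuuuuMuuuuuM   [M ::= u M u]
uueuuuuuMuuuuuM ⇒ uueuuuuuuMuuuuuuM   [M ::= u M u]
uueuuuuuuMuuuuuuM ⇒ uueuuuuuuauuuuuuM   [M ::= a]
uueuuuuuuauuuuuuM ⇒ uueuuuuuuauuuuuua   [M ::= a]

S ⇒ uSM ⇒ uuSMM ⇒ uueMM ⇒ uueuMuM ⇒ uueuuMuuM ⇒ uueuuuMuuuM ⇒ uueuuuuMuuuuM ⇒ uueuuuuuMuuuuuM ⇒ uueuuuuuuMuuuuuuM ⇒ uueuuuuuuauuuuuuM ⇒ uueuuuuuuauuuuuua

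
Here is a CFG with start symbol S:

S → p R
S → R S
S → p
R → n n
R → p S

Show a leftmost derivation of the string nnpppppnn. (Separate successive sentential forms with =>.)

S => RS => nnS => nnRS => nnpSS => nnpRSS => nnppSSS => nnpppSS => nnppppS => nnpppppR => nnpppppnn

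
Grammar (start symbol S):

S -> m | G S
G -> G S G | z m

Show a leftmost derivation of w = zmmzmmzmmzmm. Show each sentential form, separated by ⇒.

S ⇒ GS ⇒ GSGS ⇒ zmSGS ⇒ zmmGS ⇒ zmmGSGS ⇒ zmmGSGSGS ⇒ zmmzmSGSGS ⇒ zmmzmmGSGS ⇒ zmmzmmzmSGS ⇒ zmmzmmzmmGS ⇒ zmmzmmzmmzmS ⇒ zmmzmmzmmzmm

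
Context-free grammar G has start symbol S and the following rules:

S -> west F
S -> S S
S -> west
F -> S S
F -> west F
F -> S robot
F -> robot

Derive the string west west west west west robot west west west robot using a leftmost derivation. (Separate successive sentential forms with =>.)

S => west F => west S robot => west S S robot => west west F S robot => west west S S S robot => west west S S S S robot => west west S S S S S robot => west west west S S S S robot => west west west west F S S S robot => west west west west S robot S S S robot => west west west west west robot S S S robot => west west west west west robot west S S robot => west west west west west robot west west S robot => west west west west west robot west west west robot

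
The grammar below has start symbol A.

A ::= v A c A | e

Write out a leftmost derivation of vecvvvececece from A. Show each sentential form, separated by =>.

A => vAcA   [A ::= v A c A]
vAcA => vecA   [A ::= e]
vecA => vecvAcA   [A ::= v A c A]
vecvAcA => vecvvAcAcA   [A ::= v A c A]
vecvvAcAcA => vecvvvAcAcAcA   [A ::= v A c A]
vecvvvAcAcAcA => vecvvvecAcAcA   [A ::= e]
vecvvvecAcAcA => vecvvvececAcA   [A ::= e]
vecvvvececAcA => vecvvvecececA   [A ::= e]
vecvvvecececA => vecvvvececece   [A ::= e]

A => vAcA => vecA => vecvAcA => vecvvAcAcA => vecvvvAcAcAcA => vecvvvecAcAcA => vecvvvececAcA => vecvvvecececA => vecvvvececece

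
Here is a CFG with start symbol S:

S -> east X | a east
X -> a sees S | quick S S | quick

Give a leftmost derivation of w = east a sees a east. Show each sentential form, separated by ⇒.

S ⇒ east X ⇒ east a sees S ⇒ east a sees a east

S ⇒ east X   [S -> east X]
east X ⇒ east a sees S   [X -> a sees S]
east a sees S ⇒ east a sees a east   [S -> a east]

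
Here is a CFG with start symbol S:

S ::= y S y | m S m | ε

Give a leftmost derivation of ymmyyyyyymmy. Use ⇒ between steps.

S ⇒ ySy ⇒ ymSmy ⇒ ymmSmmy ⇒ ymmySymmy ⇒ ymmyySyymmy ⇒ ymmyyySyyymmy ⇒ ymmyyyyyymmy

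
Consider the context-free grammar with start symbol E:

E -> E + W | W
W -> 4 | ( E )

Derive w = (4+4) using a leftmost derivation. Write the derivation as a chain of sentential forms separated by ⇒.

E ⇒ W ⇒ (E) ⇒ (E+W) ⇒ (W+W) ⇒ (4+W) ⇒ (4+4)

E ⇒ W   [E -> W]
W ⇒ (E)   [W -> ( E )]
(E) ⇒ (E+W)   [E -> E + W]
(E+W) ⇒ (W+W)   [E -> W]
(W+W) ⇒ (4+W)   [W -> 4]
(4+W) ⇒ (4+4)   [W -> 4]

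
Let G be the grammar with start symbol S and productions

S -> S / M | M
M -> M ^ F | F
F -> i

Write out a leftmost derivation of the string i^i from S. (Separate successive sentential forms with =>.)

S => M => M^F => F^F => i^F => i^i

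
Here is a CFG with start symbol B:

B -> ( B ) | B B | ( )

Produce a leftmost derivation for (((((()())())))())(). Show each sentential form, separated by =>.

B => BB   [B -> B B]
BB => (B)B   [B -> ( B )]
(B)B => (BB)B   [B -> B B]
(BB)B => ((B)B)B   [B -> ( B )]
((B)B)B => (((B))B)B   [B -> ( B )]
(((B))B)B => ((((B)))B)B   [B -> ( B )]
((((B)))B)B => ((((BB)))B)B   [B -> B B]
((((BB)))B)B => (((((B)B)))B)B   [B -> ( B )]
(((((B)B)))B)B => (((((BB)B)))B)B   [B -> B B]
(((((BB)B)))B)B => (((((()B)B)))B)B   [B -> ( )]
(((((()B)B)))B)B => (((((()())B)))B)B   [B -> ( )]
(((((()())B)))B)B => (((((()())())))B)B   [B -> ( )]
(((((()())())))B)B => (((((()())())))())B   [B -> ( )]
(((((()())())))())B => (((((()())())))())()   [B -> ( )]

B => BB => (B)B => (BB)B => ((B)B)B => (((B))B)B => ((((B)))B)B => ((((BB)))B)B => (((((B)B)))B)B => (((((BB)B)))B)B => (((((()B)B)))B)B => (((((()())B)))B)B => (((((()())())))B)B => (((((()())())))())B => (((((()())())))())()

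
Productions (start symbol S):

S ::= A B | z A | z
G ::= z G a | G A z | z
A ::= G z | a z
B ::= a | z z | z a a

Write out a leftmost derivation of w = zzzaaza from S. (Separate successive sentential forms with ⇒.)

S ⇒ AB   [S ::= A B]
AB ⇒ GzB   [A ::= G z]
GzB ⇒ zGazB   [G ::= z G a]
zGazB ⇒ zzGaazB   [G ::= z G a]
zzGaazB ⇒ zzzaazB   [G ::= z]
zzzaazB ⇒ zzzaaza   [B ::= a]

S ⇒ AB ⇒ GzB ⇒ zGazB ⇒ zzGaazB ⇒ zzzaazB ⇒ zzzaaza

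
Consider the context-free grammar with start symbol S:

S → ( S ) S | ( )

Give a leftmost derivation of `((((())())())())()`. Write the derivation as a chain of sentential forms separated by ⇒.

S⇒(S)S⇒((S)S)S⇒(((S)S)S)S⇒((((S)S)S)S)S⇒((((())S)S)S)S⇒((((())())S)S)S⇒((((())())())S)S⇒((((())())())())S⇒((((())())())())()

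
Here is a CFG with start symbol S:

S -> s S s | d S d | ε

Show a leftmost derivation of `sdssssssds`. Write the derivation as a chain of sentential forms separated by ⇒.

S ⇒ sSs   [S -> s S s]
sSs ⇒ sdSds   [S -> d S d]
sdSds ⇒ sdsSsds   [S -> s S s]
sdsSsds ⇒ sdssSssds   [S -> s S s]
sdssSssds ⇒ sdsssSsssds   [S -> s S s]
sdsssSsssds ⇒ sdssssssds   [S -> ε]

S ⇒ sSs ⇒ sdSds ⇒ sdsSsds ⇒ sdssSssds ⇒ sdsssSsssds ⇒ sdssssssds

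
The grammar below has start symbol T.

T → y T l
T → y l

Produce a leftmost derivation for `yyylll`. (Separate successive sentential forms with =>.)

T => yTl => yyTll => yyylll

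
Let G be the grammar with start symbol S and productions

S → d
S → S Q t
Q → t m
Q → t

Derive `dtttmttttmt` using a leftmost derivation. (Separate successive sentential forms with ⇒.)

S ⇒ SQt ⇒ SQtQt ⇒ SQtQtQt ⇒ SQtQtQtQt ⇒ dQtQtQtQt ⇒ dttQtQtQt ⇒ dtttmtQtQt ⇒ dtttmtttQt ⇒ dtttmttttmt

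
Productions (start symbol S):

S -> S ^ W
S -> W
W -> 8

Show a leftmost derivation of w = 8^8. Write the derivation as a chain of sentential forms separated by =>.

S => S^W   [S -> S ^ W]
S^W => W^W   [S -> W]
W^W => 8^W   [W -> 8]
8^W => 8^8   [W -> 8]

S => S^W => W^W => 8^W => 8^8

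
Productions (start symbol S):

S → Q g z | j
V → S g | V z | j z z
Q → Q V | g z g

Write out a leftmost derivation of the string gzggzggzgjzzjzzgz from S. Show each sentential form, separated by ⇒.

S ⇒ Qgz   [S → Q g z]
Qgz ⇒ QVgz   [Q → Q V]
QVgz ⇒ QVVgz   [Q → Q V]
QVVgz ⇒ QVVVgz   [Q → Q V]
QVVVgz ⇒ gzgVVVgz   [Q → g z g]
gzgVVVgz ⇒ gzgSgVVgz   [V → S g]
gzgSgVVgz ⇒ gzgQgzgVVgz   [S → Q g z]
gzgQgzgVVgz ⇒ gzggzggzgVVgz   [Q → g z g]
gzggzggzgVVgz ⇒ gzggzggzgjzzVgz   [V → j z z]
gzggzggzgjzzVgz ⇒ gzggzggzgjzzjzzgz   [V → j z z]

S ⇒ Qgz ⇒ QVgz ⇒ QVVgz ⇒ QVVVgz ⇒ gzgVVVgz ⇒ gzgSgVVgz ⇒ gzgQgzgVVgz ⇒ gzggzggzgVVgz ⇒ gzggzggzgjzzVgz ⇒ gzggzggzgjzzjzzgz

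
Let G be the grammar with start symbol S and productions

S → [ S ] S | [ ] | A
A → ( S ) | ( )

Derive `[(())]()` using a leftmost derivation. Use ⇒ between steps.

S⇒[S]S⇒[A]S⇒[(S)]S⇒[(A)]S⇒[(())]S⇒[(())]A⇒[(())]()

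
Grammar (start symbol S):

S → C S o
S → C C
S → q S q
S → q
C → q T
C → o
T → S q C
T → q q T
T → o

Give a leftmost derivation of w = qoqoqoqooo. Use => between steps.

S => CSo => qTSo => qoSo => qoCSoo => qoqTSoo => qoqoSoo => qoqoCSooo => qoqoqTSooo => qoqoqoSooo => qoqoqoqooo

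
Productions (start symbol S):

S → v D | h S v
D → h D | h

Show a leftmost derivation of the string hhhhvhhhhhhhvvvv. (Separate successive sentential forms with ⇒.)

S ⇒ hSv ⇒ hhSvv ⇒ hhhSvvv ⇒ hhhhSvvvv ⇒ hhhhvDvvvv ⇒ hhhhvhDvvvv ⇒ hhhhvhhDvvvv ⇒ hhhhvhhhDvvvv ⇒ hhhhvhhhhDvvvv ⇒ hhhhvhhhhhDvvvv ⇒ hhhhvhhhhhhDvvvv ⇒ hhhhvhhhhhhhvvvv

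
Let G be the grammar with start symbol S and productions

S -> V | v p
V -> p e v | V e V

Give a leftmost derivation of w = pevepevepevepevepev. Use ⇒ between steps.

S ⇒ V   [S -> V]
V ⇒ VeV   [V -> V e V]
VeV ⇒ VeVeV   [V -> V e V]
VeVeV ⇒ VeVeVeV   [V -> V e V]
VeVeVeV ⇒ VeVeVeVeV   [V -> V e V]
VeVeVeVeV ⇒ peveVeVeVeV   [V -> p e v]
peveVeVeVeV ⇒ pevepeveVeVeV   [V -> p e v]
pevepeveVeVeV ⇒ pevepevepeveVeV   [V -> p e v]
pevepevepeveVeV ⇒ pevepevepevepeveV   [V -> p e v]
pevepevepevepeveV ⇒ pevepevepevepevepev   [V -> p e v]

S ⇒ V ⇒ VeV ⇒ VeVeV ⇒ VeVeVeV ⇒ VeVeVeVeV ⇒ peveVeVeVeV ⇒ pevepeveVeVeV ⇒ pevepevepeveVeV ⇒ pevepevepevepeveV ⇒ pevepevepevepevepev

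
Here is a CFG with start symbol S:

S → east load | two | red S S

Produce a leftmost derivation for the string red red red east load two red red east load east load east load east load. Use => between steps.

S => red S S => red red S S S => red red red S S S S => red red red east load S S S => red red red east load two S S => red red red east load two red S S S => red red red east load two red red S S S S => red red red east load two red red east load S S S => red red red east load two red red east load east load S S => red red red east load two red red east load east load east load S => red red red east load two red red east load east load east load east load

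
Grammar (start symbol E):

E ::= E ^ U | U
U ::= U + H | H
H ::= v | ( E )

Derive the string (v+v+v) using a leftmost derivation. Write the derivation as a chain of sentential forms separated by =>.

E => U => H => (E) => (U) => (U+H) => (U+H+H) => (H+H+H) => (v+H+H) => (v+v+H) => (v+v+v)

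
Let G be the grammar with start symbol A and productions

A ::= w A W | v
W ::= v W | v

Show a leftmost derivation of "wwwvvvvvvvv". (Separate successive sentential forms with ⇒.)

A ⇒ wAW   [A ::= w A W]
wAW ⇒ wwAWW   [A ::= w A W]
wwAWW ⇒ wwwAWWW   [A ::= w A W]
wwwAWWW ⇒ wwwvWWW   [A ::= v]
wwwvWWW ⇒ wwwvvWWW   [W ::= v W]
wwwvvWWW ⇒ wwwvvvWWW   [W ::= v W]
wwwvvvWWW ⇒ wwwvvvvWWW   [W ::= v W]
wwwvvvvWWW ⇒ wwwvvvvvWWW   [W ::= v W]
wwwvvvvvWWW ⇒ wwwvvvvvvWW   [W ::= v]
wwwvvvvvvWW ⇒ wwwvvvvvvvW   [W ::= v]
wwwvvvvvvvW ⇒ wwwvvvvvvvv   [W ::= v]

A⇒wAW⇒wwAWW⇒wwwAWWW⇒wwwvWWW⇒wwwvvWWW⇒wwwvvvWWW⇒wwwvvvvWWW⇒wwwvvvvvWWW⇒wwwvvvvvvWW⇒wwwvvvvvvvW⇒wwwvvvvvvvv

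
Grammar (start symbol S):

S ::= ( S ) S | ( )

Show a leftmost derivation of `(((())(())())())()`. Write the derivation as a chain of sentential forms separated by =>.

S => (S)S   [S ::= ( S ) S]
(S)S => ((S)S)S   [S ::= ( S ) S]
((S)S)S => (((S)S)S)S   [S ::= ( S ) S]
(((S)S)S)S => (((())S)S)S   [S ::= ( )]
(((())S)S)S => (((())(S)S)S)S   [S ::= ( S ) S]
(((())(S)S)S)S => (((())(())S)S)S   [S ::= ( )]
(((())(())S)S)S => (((())(())())S)S   [S ::= ( )]
(((())(())())S)S => (((())(())())())S   [S ::= ( )]
(((())(())())())S => (((())(())())())()   [S ::= ( )]

S=>(S)S=>((S)S)S=>(((S)S)S)S=>(((())S)S)S=>(((())(S)S)S)S=>(((())(())S)S)S=>(((())(())())S)S=>(((())(())())())S=>(((())(())())())()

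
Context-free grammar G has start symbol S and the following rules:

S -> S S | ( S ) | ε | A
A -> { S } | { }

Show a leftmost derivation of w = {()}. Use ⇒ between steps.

S ⇒ A ⇒ {S} ⇒ {(S)} ⇒ {()}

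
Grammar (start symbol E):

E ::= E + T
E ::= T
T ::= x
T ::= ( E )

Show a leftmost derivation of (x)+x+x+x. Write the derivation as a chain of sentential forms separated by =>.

E=>E+T=>E+T+T=>E+T+T+T=>T+T+T+T=>(E)+T+T+T=>(T)+T+T+T=>(x)+T+T+T=>(x)+x+T+T=>(x)+x+x+T=>(x)+x+x+x

E => E+T   [E ::= E + T]
E+T => E+T+T   [E ::= E + T]
E+T+T => E+T+T+T   [E ::= E + T]
E+T+T+T => T+T+T+T   [E ::= T]
T+T+T+T => (E)+T+T+T   [T ::= ( E )]
(E)+T+T+T => (T)+T+T+T   [E ::= T]
(T)+T+T+T => (x)+T+T+T   [T ::= x]
(x)+T+T+T => (x)+x+T+T   [T ::= x]
(x)+x+T+T => (x)+x+x+T   [T ::= x]
(x)+x+x+T => (x)+x+x+x   [T ::= x]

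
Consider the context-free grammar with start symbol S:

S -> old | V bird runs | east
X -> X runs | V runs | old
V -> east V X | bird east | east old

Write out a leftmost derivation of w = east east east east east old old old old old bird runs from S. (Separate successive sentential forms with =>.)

S => V bird runs => east V X bird runs => east east V X X bird runs => east east east V X X X bird runs => east east east east V X X X X bird runs => east east east east east old X X X X bird runs => east east east east east old old X X X bird runs => east east east east east old old old X X bird runs => east east east east east old old old old X bird runs => east east east east east old old old old old bird runs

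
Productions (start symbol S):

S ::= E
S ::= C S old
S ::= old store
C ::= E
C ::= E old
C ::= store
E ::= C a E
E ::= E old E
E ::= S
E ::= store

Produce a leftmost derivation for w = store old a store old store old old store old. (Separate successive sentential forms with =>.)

S => C S old   [S ::= C S old]
C S old => E old S old   [C ::= E old]
E old S old => E old E old S old   [E ::= E old E]
E old E old S old => C a E old E old S old   [E ::= C a E]
C a E old E old S old => E old a E old E old S old   [C ::= E old]
E old a E old E old S old => store old a E old E old S old   [E ::= store]
store old a E old E old S old => store old a store old E old S old   [E ::= store]
store old a store old E old S old => store old a store old store old S old   [E ::= store]
store old a store old store old S old => store old a store old store old old store old   [S ::= old store]

S => C S old => E old S old => E old E old S old => C a E old E old S old => E old a E old E old S old => store old a E old E old S old => store old a store old E old S old => store old a store old store old S old => store old a store old store old old store old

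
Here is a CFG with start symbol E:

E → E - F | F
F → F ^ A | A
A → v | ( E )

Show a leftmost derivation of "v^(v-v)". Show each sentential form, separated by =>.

E=>F=>F^A=>A^A=>v^A=>v^(E)=>v^(E-F)=>v^(F-F)=>v^(A-F)=>v^(v-F)=>v^(v-A)=>v^(v-v)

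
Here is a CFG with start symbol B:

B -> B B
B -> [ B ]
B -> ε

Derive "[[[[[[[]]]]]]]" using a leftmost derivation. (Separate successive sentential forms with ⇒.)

B⇒[B]⇒[[B]]⇒[[[B]]]⇒[[[BB]]]⇒[[[[B]B]]]⇒[[[[[B]]B]]]⇒[[[[[[B]]]B]]]⇒[[[[[[BB]]]B]]]⇒[[[[[[[B]B]]]B]]]⇒[[[[[[[]B]]]B]]]⇒[[[[[[[]]]]B]]]⇒[[[[[[[]]]]]]]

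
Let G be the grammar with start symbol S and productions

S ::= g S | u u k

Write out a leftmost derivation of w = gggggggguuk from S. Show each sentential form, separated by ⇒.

S ⇒ gS ⇒ ggS ⇒ gggS ⇒ ggggS ⇒ gggggS ⇒ ggggggS ⇒ gggggggS ⇒ ggggggggS ⇒ gggggggguuk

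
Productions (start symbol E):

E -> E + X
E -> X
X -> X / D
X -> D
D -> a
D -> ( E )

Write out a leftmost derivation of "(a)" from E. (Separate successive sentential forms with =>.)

E => X   [E -> X]
X => D   [X -> D]
D => (E)   [D -> ( E )]
(E) => (X)   [E -> X]
(X) => (D)   [X -> D]
(D) => (a)   [D -> a]

E=>X=>D=>(E)=>(X)=>(D)=>(a)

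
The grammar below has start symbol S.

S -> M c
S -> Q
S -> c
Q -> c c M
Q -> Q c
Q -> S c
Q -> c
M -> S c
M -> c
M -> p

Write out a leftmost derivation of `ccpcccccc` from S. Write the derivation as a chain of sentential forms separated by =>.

S => Q   [S -> Q]
Q => Qc   [Q -> Q c]
Qc => Scc   [Q -> S c]
Scc => Mccc   [S -> M c]
Mccc => Scccc   [M -> S c]
Scccc => Qcccc   [S -> Q]
Qcccc => ccMcccc   [Q -> c c M]
ccMcccc => ccSccccc   [M -> S c]
ccSccccc => ccMcccccc   [S -> M c]
ccMcccccc => ccpcccccc   [M -> p]

S => Q => Qc => Scc => Mccc => Scccc => Qcccc => ccMcccc => ccSccccc => ccMcccccc => ccpcccccc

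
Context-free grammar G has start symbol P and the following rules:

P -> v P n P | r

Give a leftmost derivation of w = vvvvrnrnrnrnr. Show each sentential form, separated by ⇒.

P ⇒ vPnP ⇒ vvPnPnP ⇒ vvvPnPnPnP ⇒ vvvvPnPnPnPnP ⇒ vvvvrnPnPnPnP ⇒ vvvvrnrnPnPnP ⇒ vvvvrnrnrnPnP ⇒ vvvvrnrnrnrnP ⇒ vvvvrnrnrnrnr

P ⇒ vPnP   [P -> v P n P]
vPnP ⇒ vvPnPnP   [P -> v P n P]
vvPnPnP ⇒ vvvPnPnPnP   [P -> v P n P]
vvvPnPnPnP ⇒ vvvvPnPnPnPnP   [P -> v P n P]
vvvvPnPnPnPnP ⇒ vvvvrnPnPnPnP   [P -> r]
vvvvrnPnPnPnP ⇒ vvvvrnrnPnPnP   [P -> r]
vvvvrnrnPnPnP ⇒ vvvvrnrnrnPnP   [P -> r]
vvvvrnrnrnPnP ⇒ vvvvrnrnrnrnP   [P -> r]
vvvvrnrnrnrnP ⇒ vvvvrnrnrnrnr   [P -> r]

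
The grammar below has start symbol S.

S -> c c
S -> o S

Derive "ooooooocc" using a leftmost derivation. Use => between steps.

S => oS   [S -> o S]
oS => ooS   [S -> o S]
ooS => oooS   [S -> o S]
oooS => ooooS   [S -> o S]
ooooS => oooooS   [S -> o S]
oooooS => ooooooS   [S -> o S]
ooooooS => oooooooS   [S -> o S]
oooooooS => ooooooocc   [S -> c c]

S => oS => ooS => oooS => ooooS => oooooS => ooooooS => oooooooS => ooooooocc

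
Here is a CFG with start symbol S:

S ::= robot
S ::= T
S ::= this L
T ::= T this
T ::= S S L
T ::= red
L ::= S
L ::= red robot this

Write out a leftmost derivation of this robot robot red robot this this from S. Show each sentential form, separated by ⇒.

S ⇒ T ⇒ T this ⇒ S S L this ⇒ this L S L this ⇒ this S S L this ⇒ this robot S L this ⇒ this robot robot L this ⇒ this robot robot red robot this this

S ⇒ T   [S ::= T]
T ⇒ T this   [T ::= T this]
T this ⇒ S S L this   [T ::= S S L]
S S L this ⇒ this L S L this   [S ::= this L]
this L S L this ⇒ this S S L this   [L ::= S]
this S S L this ⇒ this robot S L this   [S ::= robot]
this robot S L this ⇒ this robot robot L this   [S ::= robot]
this robot robot L this ⇒ this robot robot red robot this this   [L ::= red robot this]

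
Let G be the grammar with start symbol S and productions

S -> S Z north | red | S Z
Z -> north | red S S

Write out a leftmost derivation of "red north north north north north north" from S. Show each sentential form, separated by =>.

S => S Z north => S Z Z north => S Z Z Z north => S Z north Z Z Z north => red Z north Z Z Z north => red north north Z Z Z north => red north north north Z Z north => red north north north north Z north => red north north north north north north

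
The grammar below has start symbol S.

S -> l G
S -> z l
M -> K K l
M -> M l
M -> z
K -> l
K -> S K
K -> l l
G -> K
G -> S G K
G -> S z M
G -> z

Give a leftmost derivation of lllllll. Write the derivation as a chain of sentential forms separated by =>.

S => lG => lSGK => llGGK => llKGK => llllGK => llllKK => llllllK => lllllll

S => lG   [S -> l G]
lG => lSGK   [G -> S G K]
lSGK => llGGK   [S -> l G]
llGGK => llKGK   [G -> K]
llKGK => llllGK   [K -> l l]
llllGK => llllKK   [G -> K]
llllKK => llllllK   [K -> l l]
llllllK => lllllll   [K -> l]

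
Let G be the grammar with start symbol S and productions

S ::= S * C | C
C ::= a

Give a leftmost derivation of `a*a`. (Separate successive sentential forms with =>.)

S => S*C   [S ::= S * C]
S*C => C*C   [S ::= C]
C*C => a*C   [C ::= a]
a*C => a*a   [C ::= a]

S=>S*C=>C*C=>a*C=>a*a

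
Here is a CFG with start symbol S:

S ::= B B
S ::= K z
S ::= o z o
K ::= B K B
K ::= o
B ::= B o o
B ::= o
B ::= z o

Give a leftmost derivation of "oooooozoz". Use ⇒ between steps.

S ⇒ Kz   [S ::= K z]
Kz ⇒ BKBz   [K ::= B K B]
BKBz ⇒ BooKBz   [B ::= B o o]
BooKBz ⇒ BooooKBz   [B ::= B o o]
BooooKBz ⇒ oooooKBz   [B ::= o]
oooooKBz ⇒ ooooooBz   [K ::= o]
ooooooBz ⇒ oooooozoz   [B ::= z o]

S⇒Kz⇒BKBz⇒BooKBz⇒BooooKBz⇒oooooKBz⇒ooooooBz⇒oooooozoz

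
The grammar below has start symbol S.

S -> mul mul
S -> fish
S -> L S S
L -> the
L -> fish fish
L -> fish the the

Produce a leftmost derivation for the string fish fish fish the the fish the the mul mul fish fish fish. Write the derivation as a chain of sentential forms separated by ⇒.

S ⇒ L S S ⇒ fish fish S S ⇒ fish fish L S S S ⇒ fish fish fish the the S S S ⇒ fish fish fish the the L S S S S ⇒ fish fish fish the the fish the the S S S S ⇒ fish fish fish the the fish the the mul mul S S S ⇒ fish fish fish the the fish the the mul mul fish S S ⇒ fish fish fish the the fish the the mul mul fish fish S ⇒ fish fish fish the the fish the the mul mul fish fish fish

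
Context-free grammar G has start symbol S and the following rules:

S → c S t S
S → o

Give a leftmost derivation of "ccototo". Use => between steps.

S => cStS   [S → c S t S]
cStS => ccStStS   [S → c S t S]
ccStStS => ccotStS   [S → o]
ccotStS => ccototS   [S → o]
ccototS => ccototo   [S → o]

S => cStS => ccStStS => ccotStS => ccototS => ccototo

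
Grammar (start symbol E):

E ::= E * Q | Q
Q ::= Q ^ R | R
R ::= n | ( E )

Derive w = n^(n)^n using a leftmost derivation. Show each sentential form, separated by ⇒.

E ⇒ Q   [E ::= Q]
Q ⇒ Q^R   [Q ::= Q ^ R]
Q^R ⇒ Q^R^R   [Q ::= Q ^ R]
Q^R^R ⇒ R^R^R   [Q ::= R]
R^R^R ⇒ n^R^R   [R ::= n]
n^R^R ⇒ n^(E)^R   [R ::= ( E )]
n^(E)^R ⇒ n^(Q)^R   [E ::= Q]
n^(Q)^R ⇒ n^(R)^R   [Q ::= R]
n^(R)^R ⇒ n^(n)^R   [R ::= n]
n^(n)^R ⇒ n^(n)^n   [R ::= n]

E ⇒ Q ⇒ Q^R ⇒ Q^R^R ⇒ R^R^R ⇒ n^R^R ⇒ n^(E)^R ⇒ n^(Q)^R ⇒ n^(R)^R ⇒ n^(n)^R ⇒ n^(n)^n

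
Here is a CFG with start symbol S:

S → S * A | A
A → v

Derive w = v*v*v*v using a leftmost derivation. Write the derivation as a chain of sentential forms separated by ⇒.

S⇒S*A⇒S*A*A⇒S*A*A*A⇒A*A*A*A⇒v*A*A*A⇒v*v*A*A⇒v*v*v*A⇒v*v*v*v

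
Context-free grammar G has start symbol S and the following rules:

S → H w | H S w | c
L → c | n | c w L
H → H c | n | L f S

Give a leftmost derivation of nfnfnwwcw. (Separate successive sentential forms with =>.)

S=>HSw=>LfSSw=>nfSSw=>nfHwSw=>nfLfSwSw=>nfnfSwSw=>nfnfHwwSw=>nfnfnwwSw=>nfnfnwwcw

S => HSw   [S → H S w]
HSw => LfSSw   [H → L f S]
LfSSw => nfSSw   [L → n]
nfSSw => nfHwSw   [S → H w]
nfHwSw => nfLfSwSw   [H → L f S]
nfLfSwSw => nfnfSwSw   [L → n]
nfnfSwSw => nfnfHwwSw   [S → H w]
nfnfHwwSw => nfnfnwwSw   [H → n]
nfnfnwwSw => nfnfnwwcw   [S → c]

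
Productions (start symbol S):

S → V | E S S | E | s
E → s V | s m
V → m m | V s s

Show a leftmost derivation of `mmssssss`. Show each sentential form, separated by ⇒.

S ⇒ V ⇒ Vss ⇒ Vssss ⇒ Vssssss ⇒ mmssssss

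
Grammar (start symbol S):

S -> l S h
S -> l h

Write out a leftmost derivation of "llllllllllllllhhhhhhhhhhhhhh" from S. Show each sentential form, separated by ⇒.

S⇒lSh⇒llShh⇒lllShhh⇒llllShhhh⇒lllllShhhhh⇒llllllShhhhhh⇒lllllllShhhhhhh⇒llllllllShhhhhhhh⇒lllllllllShhhhhhhhh⇒llllllllllShhhhhhhhhh⇒lllllllllllShhhhhhhhhhh⇒llllllllllllShhhhhhhhhhhh⇒lllllllllllllShhhhhhhhhhhhh⇒llllllllllllllhhhhhhhhhhhhhh

S ⇒ lSh   [S -> l S h]
lSh ⇒ llShh   [S -> l S h]
llShh ⇒ lllShhh   [S -> l S h]
lllShhh ⇒ llllShhhh   [S -> l S h]
llllShhhh ⇒ lllllShhhhh   [S -> l S h]
lllllShhhhh ⇒ llllllShhhhhh   [S -> l S h]
llllllShhhhhh ⇒ lllllllShhhhhhh   [S -> l S h]
lllllllShhhhhhh ⇒ llllllllShhhhhhhh   [S -> l S h]
llllllllShhhhhhhh ⇒ lllllllllShhhhhhhhh   [S -> l S h]
lllllllllShhhhhhhhh ⇒ llllllllllShhhhhhhhhh   [S -> l S h]
llllllllllShhhhhhhhhh ⇒ lllllllllllShhhhhhhhhhh   [S -> l S h]
lllllllllllShhhhhhhhhhh ⇒ llllllllllllShhhhhhhhhhhh   [S -> l S h]
llllllllllllShhhhhhhhhhhh ⇒ lllllllllllllShhhhhhhhhhhhh   [S -> l S h]
lllllllllllllShhhhhhhhhhhhh ⇒ llllllllllllllhhhhhhhhhhhhhh   [S -> l h]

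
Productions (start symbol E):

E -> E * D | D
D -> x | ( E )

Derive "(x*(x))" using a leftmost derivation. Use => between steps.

E=>D=>(E)=>(E*D)=>(D*D)=>(x*D)=>(x*(E))=>(x*(D))=>(x*(x))

E => D   [E -> D]
D => (E)   [D -> ( E )]
(E) => (E*D)   [E -> E * D]
(E*D) => (D*D)   [E -> D]
(D*D) => (x*D)   [D -> x]
(x*D) => (x*(E))   [D -> ( E )]
(x*(E)) => (x*(D))   [E -> D]
(x*(D)) => (x*(x))   [D -> x]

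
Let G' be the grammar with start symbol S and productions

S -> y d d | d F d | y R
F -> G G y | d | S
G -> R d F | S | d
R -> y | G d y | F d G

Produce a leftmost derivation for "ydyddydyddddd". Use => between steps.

S => yR => yFdG => ySdG => ydFddG => ydSddG => ydyRddG => ydyFdGddG => ydyGGydGddG => ydydGydGddG => ydyddydGddG => ydyddydRdFddG => ydyddydydFddG => ydyddydyddddG => ydyddydyddddd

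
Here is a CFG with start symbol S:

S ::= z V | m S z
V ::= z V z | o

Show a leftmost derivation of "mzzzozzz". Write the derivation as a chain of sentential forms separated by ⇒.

S ⇒ mSz ⇒ mzVz ⇒ mzzVzz ⇒ mzzzVzzz ⇒ mzzzozzz

S ⇒ mSz   [S ::= m S z]
mSz ⇒ mzVz   [S ::= z V]
mzVz ⇒ mzzVzz   [V ::= z V z]
mzzVzz ⇒ mzzzVzzz   [V ::= z V z]
mzzzVzzz ⇒ mzzzozzz   [V ::= o]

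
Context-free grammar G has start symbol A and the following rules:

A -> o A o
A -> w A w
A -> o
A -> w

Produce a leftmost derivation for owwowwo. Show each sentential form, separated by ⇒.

A⇒oAo⇒owAwo⇒owwAwwo⇒owwowwo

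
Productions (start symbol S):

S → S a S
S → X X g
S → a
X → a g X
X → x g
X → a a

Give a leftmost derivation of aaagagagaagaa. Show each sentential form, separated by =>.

S => SaS   [S → S a S]
SaS => XXgaS   [S → X X g]
XXgaS => aaXgaS   [X → a a]
aaXgaS => aaagXgaS   [X → a g X]
aaagXgaS => aaagagXgaS   [X → a g X]
aaagagXgaS => aaagagagXgaS   [X → a g X]
aaagagagXgaS => aaagagagaagaS   [X → a a]
aaagagagaagaS => aaagagagaagaa   [S → a]

S => SaS => XXgaS => aaXgaS => aaagXgaS => aaagagXgaS => aaagagagXgaS => aaagagagaagaS => aaagagagaagaa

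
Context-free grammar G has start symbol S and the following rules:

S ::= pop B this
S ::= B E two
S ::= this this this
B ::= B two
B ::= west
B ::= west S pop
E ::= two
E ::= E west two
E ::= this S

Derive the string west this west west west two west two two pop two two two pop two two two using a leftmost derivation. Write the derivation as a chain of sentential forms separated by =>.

S => B E two => west E two => west this S two => west this B E two two => west this west S pop E two two => west this west B E two pop E two two => west this west B two E two pop E two two => west this west west S pop two E two pop E two two => west this west west B E two pop two E two pop E two two => west this west west west E two pop two E two pop E two two => west this west west west E west two two pop two E two pop E two two => west this west west west two west two two pop two E two pop E two two => west this west west west two west two two pop two two two pop E two two => west this west west west two west two two pop two two two pop two two two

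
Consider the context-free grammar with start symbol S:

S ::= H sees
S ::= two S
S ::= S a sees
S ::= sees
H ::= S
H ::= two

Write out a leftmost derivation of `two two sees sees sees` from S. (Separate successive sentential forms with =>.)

S => two S => two H sees => two S sees => two two S sees => two two H sees sees => two two S sees sees => two two sees sees sees

S => two S   [S ::= two S]
two S => two H sees   [S ::= H sees]
two H sees => two S sees   [H ::= S]
two S sees => two two S sees   [S ::= two S]
two two S sees => two two H sees sees   [S ::= H sees]
two two H sees sees => two two S sees sees   [H ::= S]
two two S sees sees => two two sees sees sees   [S ::= sees]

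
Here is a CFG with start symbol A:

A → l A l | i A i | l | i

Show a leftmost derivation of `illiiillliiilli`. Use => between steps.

A => iAi => ilAli => illAlli => illiAilli => illiiAiilli => illiiiAiiilli => illiiilAliiilli => illiiillliiilli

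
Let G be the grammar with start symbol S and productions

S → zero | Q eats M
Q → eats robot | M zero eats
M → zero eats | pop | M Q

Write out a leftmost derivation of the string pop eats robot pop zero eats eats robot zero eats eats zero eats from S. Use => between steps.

S => Q eats M   [S → Q eats M]
Q eats M => M zero eats eats M   [Q → M zero eats]
M zero eats eats M => M Q zero eats eats M   [M → M Q]
M Q zero eats eats M => M Q Q zero eats eats M   [M → M Q]
M Q Q zero eats eats M => M Q Q Q zero eats eats M   [M → M Q]
M Q Q Q zero eats eats M => pop Q Q Q zero eats eats M   [M → pop]
pop Q Q Q zero eats eats M => pop eats robot Q Q zero eats eats M   [Q → eats robot]
pop eats robot Q Q zero eats eats M => pop eats robot M zero eats Q zero eats eats M   [Q → M zero eats]
pop eats robot M zero eats Q zero eats eats M => pop eats robot pop zero eats Q zero eats eats M   [M → pop]
pop eats robot pop zero eats Q zero eats eats M => pop eats robot pop zero eats eats robot zero eats eats M   [Q → eats robot]
pop eats robot pop zero eats eats robot zero eats eats M => pop eats robot pop zero eats eats robot zero eats eats zero eats   [M → zero eats]

S => Q eats M => M zero eats eats M => M Q zero eats eats M => M Q Q zero eats eats M => M Q Q Q zero eats eats M => pop Q Q Q zero eats eats M => pop eats robot Q Q zero eats eats M => pop eats robot M zero eats Q zero eats eats M => pop eats robot pop zero eats Q zero eats eats M => pop eats robot pop zero eats eats robot zero eats eats M => pop eats robot pop zero eats eats robot zero eats eats zero eats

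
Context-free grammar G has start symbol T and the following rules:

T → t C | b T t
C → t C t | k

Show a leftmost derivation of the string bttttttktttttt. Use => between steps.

T => bTt   [T → b T t]
bTt => btCt   [T → t C]
btCt => bttCtt   [C → t C t]
bttCtt => btttCttt   [C → t C t]
btttCttt => bttttCtttt   [C → t C t]
bttttCtttt => btttttCttttt   [C → t C t]
btttttCttttt => bttttttCtttttt   [C → t C t]
bttttttCtttttt => bttttttktttttt   [C → k]

T => bTt => btCt => bttCtt => btttCttt => bttttCtttt => btttttCttttt => bttttttCtttttt => bttttttktttttt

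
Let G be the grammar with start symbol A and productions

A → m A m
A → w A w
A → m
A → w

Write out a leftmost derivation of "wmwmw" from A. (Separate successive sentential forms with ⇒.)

A ⇒ wAw ⇒ wmAmw ⇒ wmwmw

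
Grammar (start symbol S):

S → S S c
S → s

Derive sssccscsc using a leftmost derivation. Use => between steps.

S => SSc => SScSc => SScScSc => sScScSc => sSSccScSc => ssSccScSc => sssccScSc => sssccscSc => sssccscsc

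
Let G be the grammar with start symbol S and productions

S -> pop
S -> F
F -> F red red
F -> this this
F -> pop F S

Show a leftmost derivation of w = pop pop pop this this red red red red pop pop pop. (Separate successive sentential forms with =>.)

S => F   [S -> F]
F => pop F S   [F -> pop F S]
pop F S => pop pop F S S   [F -> pop F S]
pop pop F S S => pop pop pop F S S S   [F -> pop F S]
pop pop pop F S S S => pop pop pop F red red S S S   [F -> F red red]
pop pop pop F red red S S S => pop pop pop F red red red red S S S   [F -> F red red]
pop pop pop F red red red red S S S => pop pop pop this this red red red red S S S   [F -> this this]
pop pop pop this this red red red red S S S => pop pop pop this this red red red red pop S S   [S -> pop]
pop pop pop this this red red red red pop S S => pop pop pop this this red red red red pop pop S   [S -> pop]
pop pop pop this this red red red red pop pop S => pop pop pop this this red red red red pop pop pop   [S -> pop]

S => F => pop F S => pop pop F S S => pop pop pop F S S S => pop pop pop F red red S S S => pop pop pop F red red red red S S S => pop pop pop this this red red red red S S S => pop pop pop this this red red red red pop S S => pop pop pop this this red red red red pop pop S => pop pop pop this this red red red red pop pop pop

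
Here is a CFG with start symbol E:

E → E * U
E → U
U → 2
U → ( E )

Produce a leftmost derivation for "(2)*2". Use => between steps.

E=>E*U=>U*U=>(E)*U=>(U)*U=>(2)*U=>(2)*2

E => E*U   [E → E * U]
E*U => U*U   [E → U]
U*U => (E)*U   [U → ( E )]
(E)*U => (U)*U   [E → U]
(U)*U => (2)*U   [U → 2]
(2)*U => (2)*2   [U → 2]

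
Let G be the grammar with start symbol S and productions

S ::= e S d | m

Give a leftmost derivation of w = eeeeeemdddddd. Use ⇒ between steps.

S ⇒ eSd   [S ::= e S d]
eSd ⇒ eeSdd   [S ::= e S d]
eeSdd ⇒ eeeSddd   [S ::= e S d]
eeeSddd ⇒ eeeeSdddd   [S ::= e S d]
eeeeSdddd ⇒ eeeeeSddddd   [S ::= e S d]
eeeeeSddddd ⇒ eeeeeeSdddddd   [S ::= e S d]
eeeeeeSdddddd ⇒ eeeeeemdddddd   [S ::= m]

S⇒eSd⇒eeSdd⇒eeeSddd⇒eeeeSdddd⇒eeeeeSddddd⇒eeeeeeSdddddd⇒eeeeeemdddddd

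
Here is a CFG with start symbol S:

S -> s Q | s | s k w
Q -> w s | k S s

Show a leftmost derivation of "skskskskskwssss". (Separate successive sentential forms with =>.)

S=>sQ=>skSs=>sksQs=>skskSss=>sksksQss=>skskskSsss=>sksksksQsss=>skskskskSssss=>skskskskskwssss

S => sQ   [S -> s Q]
sQ => skSs   [Q -> k S s]
skSs => sksQs   [S -> s Q]
sksQs => skskSss   [Q -> k S s]
skskSss => sksksQss   [S -> s Q]
sksksQss => skskskSsss   [Q -> k S s]
skskskSsss => sksksksQsss   [S -> s Q]
sksksksQsss => skskskskSssss   [Q -> k S s]
skskskskSssss => skskskskskwssss   [S -> s k w]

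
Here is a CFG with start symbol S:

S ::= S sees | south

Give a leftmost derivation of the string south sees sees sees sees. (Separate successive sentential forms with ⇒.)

S ⇒ S sees ⇒ S sees sees ⇒ S sees sees sees ⇒ S sees sees sees sees ⇒ south sees sees sees sees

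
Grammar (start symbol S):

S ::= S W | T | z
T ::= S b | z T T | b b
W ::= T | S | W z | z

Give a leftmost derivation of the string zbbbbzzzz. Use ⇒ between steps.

S ⇒ SW   [S ::= S W]
SW ⇒ SWW   [S ::= S W]
SWW ⇒ SWWW   [S ::= S W]
SWWW ⇒ SWWWW   [S ::= S W]
SWWWW ⇒ TWWWW   [S ::= T]
TWWWW ⇒ zTTWWWW   [T ::= z T T]
zTTWWWW ⇒ zbbTWWWW   [T ::= b b]
zbbTWWWW ⇒ zbbbbWWWW   [T ::= b b]
zbbbbWWWW ⇒ zbbbbzWWW   [W ::= z]
zbbbbzWWW ⇒ zbbbbzzWW   [W ::= z]
zbbbbzzWW ⇒ zbbbbzzzW   [W ::= z]
zbbbbzzzW ⇒ zbbbbzzzz   [W ::= z]

S ⇒ SW ⇒ SWW ⇒ SWWW ⇒ SWWWW ⇒ TWWWW ⇒ zTTWWWW ⇒ zbbTWWWW ⇒ zbbbbWWWW ⇒ zbbbbzWWW ⇒ zbbbbzzWW ⇒ zbbbbzzzW ⇒ zbbbbzzzz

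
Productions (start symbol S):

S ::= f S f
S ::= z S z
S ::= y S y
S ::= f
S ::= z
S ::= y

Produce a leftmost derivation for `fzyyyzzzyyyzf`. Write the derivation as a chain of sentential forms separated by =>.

S => fSf   [S ::= f S f]
fSf => fzSzf   [S ::= z S z]
fzSzf => fzySyzf   [S ::= y S y]
fzySyzf => fzyySyyzf   [S ::= y S y]
fzyySyyzf => fzyyySyyyzf   [S ::= y S y]
fzyyySyyyzf => fzyyyzSzyyyzf   [S ::= z S z]
fzyyyzSzyyyzf => fzyyyzzzyyyzf   [S ::= z]

S => fSf => fzSzf => fzySyzf => fzyySyyzf => fzyyySyyyzf => fzyyyzSzyyyzf => fzyyyzzzyyyzf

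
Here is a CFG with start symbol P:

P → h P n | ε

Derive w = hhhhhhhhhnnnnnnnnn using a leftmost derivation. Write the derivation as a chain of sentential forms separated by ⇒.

P ⇒ hPn ⇒ hhPnn ⇒ hhhPnnn ⇒ hhhhPnnnn ⇒ hhhhhPnnnnn ⇒ hhhhhhPnnnnnn ⇒ hhhhhhhPnnnnnnn ⇒ hhhhhhhhPnnnnnnnn ⇒ hhhhhhhhhPnnnnnnnnn ⇒ hhhhhhhhhnnnnnnnnn

P ⇒ hPn   [P → h P n]
hPn ⇒ hhPnn   [P → h P n]
hhPnn ⇒ hhhPnnn   [P → h P n]
hhhPnnn ⇒ hhhhPnnnn   [P → h P n]
hhhhPnnnn ⇒ hhhhhPnnnnn   [P → h P n]
hhhhhPnnnnn ⇒ hhhhhhPnnnnnn   [P → h P n]
hhhhhhPnnnnnn ⇒ hhhhhhhPnnnnnnn   [P → h P n]
hhhhhhhPnnnnnnn ⇒ hhhhhhhhPnnnnnnnn   [P → h P n]
hhhhhhhhPnnnnnnnn ⇒ hhhhhhhhhPnnnnnnnnn   [P → h P n]
hhhhhhhhhPnnnnnnnnn ⇒ hhhhhhhhhnnnnnnnnn   [P → ε]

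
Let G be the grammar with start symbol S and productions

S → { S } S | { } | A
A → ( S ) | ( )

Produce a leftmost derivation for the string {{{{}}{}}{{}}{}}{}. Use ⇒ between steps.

S⇒{S}S⇒{{S}S}S⇒{{{S}S}S}S⇒{{{{}}S}S}S⇒{{{{}}{}}S}S⇒{{{{}}{}}{S}S}S⇒{{{{}}{}}{{}}S}S⇒{{{{}}{}}{{}}{}}S⇒{{{{}}{}}{{}}{}}{}

S ⇒ {S}S   [S → { S } S]
{S}S ⇒ {{S}S}S   [S → { S } S]
{{S}S}S ⇒ {{{S}S}S}S   [S → { S } S]
{{{S}S}S}S ⇒ {{{{}}S}S}S   [S → { }]
{{{{}}S}S}S ⇒ {{{{}}{}}S}S   [S → { }]
{{{{}}{}}S}S ⇒ {{{{}}{}}{S}S}S   [S → { S } S]
{{{{}}{}}{S}S}S ⇒ {{{{}}{}}{{}}S}S   [S → { }]
{{{{}}{}}{{}}S}S ⇒ {{{{}}{}}{{}}{}}S   [S → { }]
{{{{}}{}}{{}}{}}S ⇒ {{{{}}{}}{{}}{}}{}   [S → { }]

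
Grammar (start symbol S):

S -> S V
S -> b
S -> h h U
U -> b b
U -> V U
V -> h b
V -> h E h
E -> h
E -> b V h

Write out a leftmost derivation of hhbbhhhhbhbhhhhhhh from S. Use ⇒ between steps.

S ⇒ SV ⇒ SVV ⇒ hhUVV ⇒ hhbbVV ⇒ hhbbhEhV ⇒ hhbbhhhV ⇒ hhbbhhhhEh ⇒ hhbbhhhhbVhh ⇒ hhbbhhhhbhEhhh ⇒ hhbbhhhhbhbVhhhh ⇒ hhbbhhhhbhbhEhhhhh ⇒ hhbbhhhhbhbhhhhhhh

S ⇒ SV   [S -> S V]
SV ⇒ SVV   [S -> S V]
SVV ⇒ hhUVV   [S -> h h U]
hhUVV ⇒ hhbbVV   [U -> b b]
hhbbVV ⇒ hhbbhEhV   [V -> h E h]
hhbbhEhV ⇒ hhbbhhhV   [E -> h]
hhbbhhhV ⇒ hhbbhhhhEh   [V -> h E h]
hhbbhhhhEh ⇒ hhbbhhhhbVhh   [E -> b V h]
hhbbhhhhbVhh ⇒ hhbbhhhhbhEhhh   [V -> h E h]
hhbbhhhhbhEhhh ⇒ hhbbhhhhbhbVhhhh   [E -> b V h]
hhbbhhhhbhbVhhhh ⇒ hhbbhhhhbhbhEhhhhh   [V -> h E h]
hhbbhhhhbhbhEhhhhh ⇒ hhbbhhhhbhbhhhhhhh   [E -> h]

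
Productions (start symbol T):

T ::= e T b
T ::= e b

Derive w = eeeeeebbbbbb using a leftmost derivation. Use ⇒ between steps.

T ⇒ eTb ⇒ eeTbb ⇒ eeeTbbb ⇒ eeeeTbbbb ⇒ eeeeeTbbbbb ⇒ eeeeeebbbbbb

T ⇒ eTb   [T ::= e T b]
eTb ⇒ eeTbb   [T ::= e T b]
eeTbb ⇒ eeeTbbb   [T ::= e T b]
eeeTbbb ⇒ eeeeTbbbb   [T ::= e T b]
eeeeTbbbb ⇒ eeeeeTbbbbb   [T ::= e T b]
eeeeeTbbbbb ⇒ eeeeeebbbbbb   [T ::= e b]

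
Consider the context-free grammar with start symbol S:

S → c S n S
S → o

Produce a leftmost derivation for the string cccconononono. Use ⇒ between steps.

S⇒cSnS⇒ccSnSnS⇒cccSnSnSnS⇒ccccSnSnSnSnS⇒cccconSnSnSnS⇒ccccononSnSnS⇒cccconononSnS⇒ccccononononS⇒cccconononono

S ⇒ cSnS   [S → c S n S]
cSnS ⇒ ccSnSnS   [S → c S n S]
ccSnSnS ⇒ cccSnSnSnS   [S → c S n S]
cccSnSnSnS ⇒ ccccSnSnSnSnS   [S → c S n S]
ccccSnSnSnSnS ⇒ cccconSnSnSnS   [S → o]
cccconSnSnSnS ⇒ ccccononSnSnS   [S → o]
ccccononSnSnS ⇒ cccconononSnS   [S → o]
cccconononSnS ⇒ ccccononononS   [S → o]
ccccononononS ⇒ cccconononono   [S → o]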